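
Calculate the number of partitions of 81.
18004327

p(n) counts ways to write n as a sum of positive integers (order ignored).
Euler's pentagonal recurrence: p(k) = p(k-1) + p(k-2) - p(k-5) - p(k-7) + p(k-12) + p(k-15) - ... (offsets j(3j∓1)/2, signs ++--, p(0)=1, p(<0)=0).
DP table for k = 0..80: p(0)=1, p(1)=1, p(2)=2, p(3)=3, p(4)=5, p(5)=7, p(6)=11, p(7)=15, p(8)=22, p(9)=30, p(10)=42, p(11)=56, p(12)=77, p(13)=101, p(14)=135, p(15)=176, p(16)=231, p(17)=297, p(18)=385, p(19)=490, p(20)=627, p(21)=792, p(22)=1002, p(23)=1255, p(24)=1575, p(25)=1958, p(26)=2436, p(27)=3010, p(28)=3718, p(29)=4565, p(30)=5604, p(31)=6842, p(32)=8349, p(33)=10143, p(34)=12310, p(35)=14883, p(36)=17977, p(37)=21637, p(38)=26015, p(39)=31185, p(40)=37338, p(41)=44583, p(42)=53174, p(43)=63261, p(44)=75175, p(45)=89134, p(46)=105558, p(47)=124754, p(48)=147273, p(49)=173525, p(50)=204226, p(51)=239943, p(52)=281589, p(53)=329931, p(54)=386155, p(55)=451276, p(56)=526823, p(57)=614154, p(58)=715220, p(59)=831820, p(60)=966467, p(61)=1121505, p(62)=1300156, p(63)=1505499, p(64)=1741630, p(65)=2012558, p(66)=2323520, p(67)=2679689, p(68)=3087735, p(69)=3554345, p(70)=4087968, p(71)=4697205, p(72)=5392783, p(73)=6185689, p(74)=7089500, p(75)=8118264, p(76)=9289091, p(77)=10619863, p(78)=12132164, p(79)=13848650, p(80)=15796476.
Final step: p(81) = p(80) + p(79) - p(76) - p(74) + p(69) + p(66) - p(59) - p(55) + p(46) + p(41) - p(30) - p(24) + p(11) + p(4)
= 15796476 + 13848650 - 9289091 - 7089500 + 3554345 + 2323520 - 831820 - 451276 + 105558 + 44583 - 5604 - 1575 + 56 + 5
= 18004327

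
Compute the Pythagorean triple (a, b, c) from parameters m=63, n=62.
(125, 7812, 7813)

Euclid's formula: a = m² - n², b = 2mn, c = m² + n²
m = 63, n = 62
a = 63² - 62² = 3969 - 3844 = 125
b = 2 × 63 × 62 = 7812
c = 63² + 62² = 3969 + 3844 = 7813
Verification: 125² + 7812² = 15625 + 61027344 = 61042969 = 7813² ✓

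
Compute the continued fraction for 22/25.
[0; 1, 7, 3]

Euclidean algorithm steps:
22 = 0 × 25 + 22
25 = 1 × 22 + 3
22 = 7 × 3 + 1
3 = 3 × 1 + 0
Continued fraction: [0; 1, 7, 3]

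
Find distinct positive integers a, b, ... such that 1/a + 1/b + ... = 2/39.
1/20 + 1/780

Greedy algorithm:
2/39: ceiling(39/2) = 20, use 1/20
1/780: ceiling(780/1) = 780, use 1/780
Result: 2/39 = 1/20 + 1/780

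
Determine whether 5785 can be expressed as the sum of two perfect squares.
3² + 76² (a=3, b=76)

Factorization: 5785 = 5 × 13 × 89
By Fermat: n is sum of two squares iff every prime p ≡ 3 (mod 4) appears to even power.
All primes ≡ 3 (mod 4) appear to even power.
Search a = 0, 1, 2, … for 5785 - a² a perfect square: first hit at a = 3: 5785 - 9 = 5776 = 76².
5785 = 3² + 76² = 9 + 5776 ✓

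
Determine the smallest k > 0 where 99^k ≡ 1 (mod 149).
148

149 is prime, so ord(99) divides φ(149) = 148.
Divisors of 148: 1, 2, 4, 37, 74, 148.
Repeated squaring: 99^1 ≡ 99, 99^2 ≡ 116, 99^4 ≡ 46, 99^8 ≡ 30, 99^16 ≡ 6, 99^32 ≡ 36, 99^64 ≡ 104, 99^128 ≡ 88 (mod 149).
Test 99^d mod 149 for each divisor d in increasing order:
99^1 ≡ 99
99^2 ≡ 116
99^4 ≡ 46
99^37 = 99^32·99^4·99^1 ≡ 44
99^74 = 99^64·99^8·99^2 ≡ 148
99^148 = 99^128·99^16·99^4 ≡ 1  ← first divisor giving 1
The order is 148.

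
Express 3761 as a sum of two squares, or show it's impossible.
25² + 56² (a=25, b=56)

Factorization: 3761 = 3761
By Fermat: n is sum of two squares iff every prime p ≡ 3 (mod 4) appears to even power.
All primes ≡ 3 (mod 4) appear to even power.
Search a = 0, 1, 2, … for 3761 - a² a perfect square: first hit at a = 25: 3761 - 625 = 3136 = 56².
3761 = 25² + 56² = 625 + 3136 ✓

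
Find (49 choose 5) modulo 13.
5

Using Lucas' theorem:
Write n=49 and k=5 in base 13:
n in base 13: [3, 10]
k in base 13: [0, 5]
C(49,5) mod 13 = ∏ C(n_i, k_i) mod 13
Digit binomials (mod 13): C(3,0) = 1; C(10,5) = 252 ≡ 5
Product: 1 × 5 = 5 ≡ 5 (mod 13)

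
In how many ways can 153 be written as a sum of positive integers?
54770336324

p(n) counts ways to write n as a sum of positive integers (order ignored).
Euler's pentagonal recurrence: p(k) = p(k-1) + p(k-2) - p(k-5) - p(k-7) + p(k-12) + p(k-15) - ... (offsets j(3j∓1)/2, signs ++--, p(0)=1, p(<0)=0).
DP table for k = 0..152: p(0)=1, p(1)=1, p(2)=2, p(3)=3, p(4)=5, p(5)=7, p(6)=11, p(7)=15, p(8)=22, p(9)=30, p(10)=42, p(11)=56, p(12)=77, p(13)=101, p(14)=135, p(15)=176, p(16)=231, p(17)=297, p(18)=385, p(19)=490, p(20)=627, p(21)=792, p(22)=1002, p(23)=1255, p(24)=1575, p(25)=1958, p(26)=2436, p(27)=3010, p(28)=3718, p(29)=4565, p(30)=5604, p(31)=6842, p(32)=8349, p(33)=10143, p(34)=12310, p(35)=14883, p(36)=17977, p(37)=21637, p(38)=26015, p(39)=31185, p(40)=37338, p(41)=44583, p(42)=53174, p(43)=63261, p(44)=75175, p(45)=89134, p(46)=105558, p(47)=124754, p(48)=147273, p(49)=173525, p(50)=204226, p(51)=239943, p(52)=281589, p(53)=329931, p(54)=386155, p(55)=451276, p(56)=526823, p(57)=614154, p(58)=715220, p(59)=831820, p(60)=966467, p(61)=1121505, p(62)=1300156, p(63)=1505499, p(64)=1741630, p(65)=2012558, p(66)=2323520, p(67)=2679689, p(68)=3087735, p(69)=3554345, p(70)=4087968, p(71)=4697205, p(72)=5392783, p(73)=6185689, p(74)=7089500, p(75)=8118264, p(76)=9289091, p(77)=10619863, p(78)=12132164, p(79)=13848650, p(80)=15796476, p(81)=18004327, p(82)=20506255, p(83)=23338469, p(84)=26543660, p(85)=30167357, p(86)=34262962, p(87)=38887673, p(88)=44108109, p(89)=49995925, p(90)=56634173, p(91)=64112359, p(92)=72533807, p(93)=82010177, p(94)=92669720, p(95)=104651419, p(96)=118114304, p(97)=133230930, p(98)=150198136, p(99)=169229875, p(100)=190569292, p(101)=214481126, p(102)=241265379, p(103)=271248950, p(104)=304801365, p(105)=342325709, p(106)=384276336, p(107)=431149389, p(108)=483502844, p(109)=541946240, p(110)=607163746, p(111)=679903203, p(112)=761002156, p(113)=851376628, p(114)=952050665, p(115)=1064144451, p(116)=1188908248, p(117)=1327710076, p(118)=1482074143, p(119)=1653668665, p(120)=1844349560, p(121)=2056148051, p(122)=2291320912, p(123)=2552338241, p(124)=2841940500, p(125)=3163127352, p(126)=3519222692, p(127)=3913864295, p(128)=4351078600, p(129)=4835271870, p(130)=5371315400, p(131)=5964539504, p(132)=6620830889, p(133)=7346629512, p(134)=8149040695, p(135)=9035836076, p(136)=10015581680, p(137)=11097645016, p(138)=12292341831, p(139)=13610949895, p(140)=15065878135, p(141)=16670689208, p(142)=18440293320, p(143)=20390982757, p(144)=22540654445, p(145)=24908858009, p(146)=27517052599, p(147)=30388671978, p(148)=33549419497, p(149)=37027355200, p(150)=40853235313, p(151)=45060624582, p(152)=49686288421.
Final step: p(153) = p(152) + p(151) - p(148) - p(146) + p(141) + p(138) - p(131) - p(127) + p(118) + p(113) - p(102) - p(96) + p(83) + p(76) - p(61) - p(53) + p(36) + p(27) - p(8)
= 49686288421 + 45060624582 - 33549419497 - 27517052599 + 16670689208 + 12292341831 - 5964539504 - 3913864295 + 1482074143 + 851376628 - 241265379 - 118114304 + 23338469 + 9289091 - 1121505 - 329931 + 17977 + 3010 - 22
= 54770336324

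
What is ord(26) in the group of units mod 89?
88

89 is prime, so ord(26) divides φ(89) = 88.
Divisors of 88: 1, 2, 4, 8, 11, 22, 44, 88.
Repeated squaring: 26^1 ≡ 26, 26^2 ≡ 53, 26^4 ≡ 50, 26^8 ≡ 8, 26^16 ≡ 64, 26^32 ≡ 2, 26^64 ≡ 4 (mod 89).
Test 26^d mod 89 for each divisor d in increasing order:
26^1 ≡ 26
26^2 ≡ 53
26^4 ≡ 50
26^8 ≡ 8
26^11 = 26^8·26^2·26^1 ≡ 77
26^22 = 26^16·26^4·26^2 ≡ 55
26^44 = 26^32·26^8·26^4 ≡ 88
26^88 = 26^64·26^16·26^8 ≡ 1  ← first divisor giving 1
The order is 88.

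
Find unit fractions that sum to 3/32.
1/11 + 1/352

Greedy algorithm:
3/32: ceiling(32/3) = 11, use 1/11
1/352: ceiling(352/1) = 352, use 1/352
Result: 3/32 = 1/11 + 1/352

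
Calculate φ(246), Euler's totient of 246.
80

246 = 2 × 3 × 41
φ(n) = n × ∏(1 - 1/p) for each prime p dividing n
φ(246) = 246 × (1 - 1/2) × (1 - 1/3) × (1 - 1/41) = 80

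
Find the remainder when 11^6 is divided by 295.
86

Repeated squaring. Binary of 6 = 110.
11^1 ≡ 11 (mod 295); 11^2 ≡ 121 (mod 295); 11^4 ≡ 186 (mod 295)
11^6 = 11^2 × 11^4 ≡ 86 (mod 295)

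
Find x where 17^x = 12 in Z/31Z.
7

Baby-step giant-step with step n = ⌈√31⌉ = 6.
Baby steps 17^j mod 31 (j:value) for j=0..5: 0:1, 1:17, 2:10, 3:15, 4:7, 5:26.
Giant-step multiplier: 17^(-6) ≡ 17^(30-6) = 17^24 ≡ 4 (mod 31).
Giant steps γ_i = 12·4^i mod 31: γ_0=12, γ_1=17 (in table at j=1).
x = i·n + j = 1·6 + 1 = 7.
Check: 17^7 ≡ 12 (mod 31).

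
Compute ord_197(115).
196

197 is prime, so ord(115) divides φ(197) = 196.
Divisors of 196: 1, 2, 4, 7, 14, 28, 49, 98, 196.
Repeated squaring: 115^1 ≡ 115, 115^2 ≡ 26, 115^4 ≡ 85, 115^8 ≡ 133, 115^16 ≡ 156, 115^32 ≡ 105, 115^64 ≡ 190, 115^128 ≡ 49 (mod 197).
Test 115^d mod 197 for each divisor d in increasing order:
115^1 ≡ 115
115^2 ≡ 26
115^4 ≡ 85
115^7 = 115^4·115^2·115^1 ≡ 20
115^14 = 115^8·115^4·115^2 ≡ 6
115^28 = 115^16·115^8·115^4 ≡ 36
115^49 = 115^32·115^16·115^1 ≡ 183
115^98 = 115^64·115^32·115^2 ≡ 196
115^196 = 115^128·115^64·115^4 ≡ 1  ← first divisor giving 1
The order is 196.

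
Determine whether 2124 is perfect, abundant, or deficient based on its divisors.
abundant

Proper divisors of 2124: sum = 1 + 2 + 3 + 4 + 6 + 9 + 12 + 18 + ... + 354 + 531 + 708 + 1062 (17 divisors) = 3336
Since 3336 > 2124, 2124 is abundant.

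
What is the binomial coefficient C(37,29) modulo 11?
0

Using Lucas' theorem:
Write n=37 and k=29 in base 11:
n in base 11: [3, 4]
k in base 11: [2, 7]
C(37,29) mod 11 = ∏ C(n_i, k_i) mod 11
Digit binomials (mod 11): C(3,2) = 3; C(4,7) = 0 (k_i > n_i)
Product: 3 × 0 = 0 ≡ 0 (mod 11)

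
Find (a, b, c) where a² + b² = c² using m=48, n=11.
(2183, 1056, 2425)

Euclid's formula: a = m² - n², b = 2mn, c = m² + n²
m = 48, n = 11
a = 48² - 11² = 2304 - 121 = 2183
b = 2 × 48 × 11 = 1056
c = 48² + 11² = 2304 + 121 = 2425
Verification: 2183² + 1056² = 4765489 + 1115136 = 5880625 = 2425² ✓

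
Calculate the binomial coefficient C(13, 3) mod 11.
0

Using Lucas' theorem:
Write n=13 and k=3 in base 11:
n in base 11: [1, 2]
k in base 11: [0, 3]
C(13,3) mod 11 = ∏ C(n_i, k_i) mod 11
Digit binomials (mod 11): C(1,0) = 1; C(2,3) = 0 (k_i > n_i)
Product: 1 × 0 = 0 ≡ 0 (mod 11)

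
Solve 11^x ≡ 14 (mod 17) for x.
15

Baby-step giant-step with step n = ⌈√17⌉ = 5.
Baby steps 11^j mod 17 (j:value) for j=0..4: 0:1, 1:11, 2:2, 3:5, 4:4.
Giant-step multiplier: 11^(-5) ≡ 11^(16-5) = 11^11 ≡ 12 (mod 17).
Giant steps γ_i = 14·12^i mod 17: γ_0=14, γ_1=15, γ_2=10, γ_3=1 (in table at j=0).
x = i·n + j = 3·5 + 0 = 15.
Check: 11^15 ≡ 14 (mod 17).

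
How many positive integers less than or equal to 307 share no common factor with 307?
306

307 = 307
φ(n) = n × ∏(1 - 1/p) for each prime p dividing n
φ(307) = 307 × (1 - 1/307) = 306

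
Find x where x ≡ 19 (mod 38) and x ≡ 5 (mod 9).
95

Using Chinese Remainder Theorem:
M = 38 × 9 = 342
M1 = 9, M2 = 38
y1 = 9^(-1) mod 38 = 17
y2 = 38^(-1) mod 9 = 5
x = (19×9×17 + 5×38×5) mod 342 = 95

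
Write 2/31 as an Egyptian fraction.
1/16 + 1/496

Greedy algorithm:
2/31: ceiling(31/2) = 16, use 1/16
1/496: ceiling(496/1) = 496, use 1/496
Result: 2/31 = 1/16 + 1/496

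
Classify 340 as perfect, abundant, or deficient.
abundant

Proper divisors of 340: sum = 1 + 2 + 4 + 5 + 10 + 17 + 20 + 34 + 68 + 85 + 170 = 416
Since 416 > 340, 340 is abundant.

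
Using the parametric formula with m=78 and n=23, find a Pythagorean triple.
(5555, 3588, 6613)

Euclid's formula: a = m² - n², b = 2mn, c = m² + n²
m = 78, n = 23
a = 78² - 23² = 6084 - 529 = 5555
b = 2 × 78 × 23 = 3588
c = 78² + 23² = 6084 + 529 = 6613
Verification: 5555² + 3588² = 30858025 + 12873744 = 43731769 = 6613² ✓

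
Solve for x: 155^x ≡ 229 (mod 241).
58

Baby-step giant-step with step n = ⌈√241⌉ = 16.
Baby steps 155^j mod 241 (j:value) for j=0..15: 0:1, 1:155, 2:166, 3:184, 4:82, 5:178, 6:116, 7:146, 8:217, 9:136, 10:113, 11:163, 12:201, 13:66, 14:108, 15:111.
Giant-step multiplier: 155^(-16) ≡ 155^(240-16) = 155^224 ≡ 100 (mod 241).
Giant steps γ_i = 229·100^i mod 241: γ_0=229, γ_1=5, γ_2=18, γ_3=113 (in table at j=10).
x = i·n + j = 3·16 + 10 = 58.
Check: 155^58 ≡ 229 (mod 241).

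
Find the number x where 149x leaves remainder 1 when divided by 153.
38

gcd(149, 153) = 1, so the inverse exists.
Extended Euclidean algorithm on (153, 149):
153 = 1 × 149 + 4  ⟹  4 = (1)·153 + (-1)·149
149 = 37 × 4 + 1  ⟹  1 = (-37)·153 + (38)·149
So (38)·149 ≡ 1 (mod 153), i.e. 149^(-1) ≡ 38 (mod 153).
Check: 149 × 38 = 5662 ≡ 1 (mod 153)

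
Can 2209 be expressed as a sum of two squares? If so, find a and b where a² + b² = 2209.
0² + 47² (a=0, b=47)

Factorization: 2209 = 47^2
By Fermat: n is sum of two squares iff every prime p ≡ 3 (mod 4) appears to even power.
All primes ≡ 3 (mod 4) appear to even power.
Search a = 0, 1, 2, … for 2209 - a² a perfect square: first hit at a = 0: 2209 - 0 = 2209 = 47².
2209 = 0² + 47² = 0 + 2209 ✓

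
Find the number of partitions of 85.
30167357

p(n) counts ways to write n as a sum of positive integers (order ignored).
Euler's pentagonal recurrence: p(k) = p(k-1) + p(k-2) - p(k-5) - p(k-7) + p(k-12) + p(k-15) - ... (offsets j(3j∓1)/2, signs ++--, p(0)=1, p(<0)=0).
DP table for k = 0..84: p(0)=1, p(1)=1, p(2)=2, p(3)=3, p(4)=5, p(5)=7, p(6)=11, p(7)=15, p(8)=22, p(9)=30, p(10)=42, p(11)=56, p(12)=77, p(13)=101, p(14)=135, p(15)=176, p(16)=231, p(17)=297, p(18)=385, p(19)=490, p(20)=627, p(21)=792, p(22)=1002, p(23)=1255, p(24)=1575, p(25)=1958, p(26)=2436, p(27)=3010, p(28)=3718, p(29)=4565, p(30)=5604, p(31)=6842, p(32)=8349, p(33)=10143, p(34)=12310, p(35)=14883, p(36)=17977, p(37)=21637, p(38)=26015, p(39)=31185, p(40)=37338, p(41)=44583, p(42)=53174, p(43)=63261, p(44)=75175, p(45)=89134, p(46)=105558, p(47)=124754, p(48)=147273, p(49)=173525, p(50)=204226, p(51)=239943, p(52)=281589, p(53)=329931, p(54)=386155, p(55)=451276, p(56)=526823, p(57)=614154, p(58)=715220, p(59)=831820, p(60)=966467, p(61)=1121505, p(62)=1300156, p(63)=1505499, p(64)=1741630, p(65)=2012558, p(66)=2323520, p(67)=2679689, p(68)=3087735, p(69)=3554345, p(70)=4087968, p(71)=4697205, p(72)=5392783, p(73)=6185689, p(74)=7089500, p(75)=8118264, p(76)=9289091, p(77)=10619863, p(78)=12132164, p(79)=13848650, p(80)=15796476, p(81)=18004327, p(82)=20506255, p(83)=23338469, p(84)=26543660.
Final step: p(85) = p(84) + p(83) - p(80) - p(78) + p(73) + p(70) - p(63) - p(59) + p(50) + p(45) - p(34) - p(28) + p(15) + p(8)
= 26543660 + 23338469 - 15796476 - 12132164 + 6185689 + 4087968 - 1505499 - 831820 + 204226 + 89134 - 12310 - 3718 + 176 + 22
= 30167357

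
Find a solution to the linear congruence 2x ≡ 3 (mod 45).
x ≡ 24 (mod 45)

gcd(2, 45) = 1, which divides 3, so solutions exist.
Find 2^(-1) mod 45 by the extended Euclidean algorithm:
45 = 22 × 2 + 1  ⟹  1 = (1)·45 + (-22)·2
So (-22)·2 ≡ 1 (mod 45), i.e. 2^(-1) ≡ -22 ≡ 23 (mod 45).
x ≡ 23 × 3 = 69 ≡ 24 (mod 45).
Check: 2 × 24 = 48 ≡ 3 (mod 45).
Unique solution: x ≡ 24 (mod 45)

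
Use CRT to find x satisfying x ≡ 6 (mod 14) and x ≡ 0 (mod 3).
6

Using Chinese Remainder Theorem:
M = 14 × 3 = 42
M1 = 3, M2 = 14
y1 = 3^(-1) mod 14 = 5
y2 = 14^(-1) mod 3 = 2
x = (6×3×5 + 0×14×2) mod 42 = 6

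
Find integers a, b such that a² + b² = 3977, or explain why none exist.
16² + 61² (a=16, b=61)

Factorization: 3977 = 41 × 97
By Fermat: n is sum of two squares iff every prime p ≡ 3 (mod 4) appears to even power.
All primes ≡ 3 (mod 4) appear to even power.
Search a = 0, 1, 2, … for 3977 - a² a perfect square: first hit at a = 16: 3977 - 256 = 3721 = 61².
3977 = 16² + 61² = 256 + 3721 ✓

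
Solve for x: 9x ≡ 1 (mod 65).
29

gcd(9, 65) = 1, so the inverse exists.
Extended Euclidean algorithm on (65, 9):
65 = 7 × 9 + 2  ⟹  2 = (1)·65 + (-7)·9
9 = 4 × 2 + 1  ⟹  1 = (-4)·65 + (29)·9
So (29)·9 ≡ 1 (mod 65), i.e. 9^(-1) ≡ 29 (mod 65).
Check: 9 × 29 = 261 ≡ 1 (mod 65)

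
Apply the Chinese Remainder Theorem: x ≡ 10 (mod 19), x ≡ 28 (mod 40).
428

Using Chinese Remainder Theorem:
M = 19 × 40 = 760
M1 = 40, M2 = 19
y1 = 40^(-1) mod 19 = 10
y2 = 19^(-1) mod 40 = 19
x = (10×40×10 + 28×19×19) mod 760 = 428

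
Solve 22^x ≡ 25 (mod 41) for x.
36

Baby-step giant-step with step n = ⌈√41⌉ = 7.
Baby steps 22^j mod 41 (j:value) for j=0..6: 0:1, 1:22, 2:33, 3:29, 4:23, 5:14, 6:21.
Giant-step multiplier: 22^(-7) ≡ 22^(40-7) = 22^33 ≡ 15 (mod 41).
Giant steps γ_i = 25·15^i mod 41: γ_0=25, γ_1=6, γ_2=8, γ_3=38, γ_4=37, γ_5=22 (in table at j=1).
x = i·n + j = 5·7 + 1 = 36.
Check: 22^36 ≡ 25 (mod 41).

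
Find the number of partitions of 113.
851376628

p(n) counts ways to write n as a sum of positive integers (order ignored).
Euler's pentagonal recurrence: p(k) = p(k-1) + p(k-2) - p(k-5) - p(k-7) + p(k-12) + p(k-15) - ... (offsets j(3j∓1)/2, signs ++--, p(0)=1, p(<0)=0).
DP table for k = 0..112: p(0)=1, p(1)=1, p(2)=2, p(3)=3, p(4)=5, p(5)=7, p(6)=11, p(7)=15, p(8)=22, p(9)=30, p(10)=42, p(11)=56, p(12)=77, p(13)=101, p(14)=135, p(15)=176, p(16)=231, p(17)=297, p(18)=385, p(19)=490, p(20)=627, p(21)=792, p(22)=1002, p(23)=1255, p(24)=1575, p(25)=1958, p(26)=2436, p(27)=3010, p(28)=3718, p(29)=4565, p(30)=5604, p(31)=6842, p(32)=8349, p(33)=10143, p(34)=12310, p(35)=14883, p(36)=17977, p(37)=21637, p(38)=26015, p(39)=31185, p(40)=37338, p(41)=44583, p(42)=53174, p(43)=63261, p(44)=75175, p(45)=89134, p(46)=105558, p(47)=124754, p(48)=147273, p(49)=173525, p(50)=204226, p(51)=239943, p(52)=281589, p(53)=329931, p(54)=386155, p(55)=451276, p(56)=526823, p(57)=614154, p(58)=715220, p(59)=831820, p(60)=966467, p(61)=1121505, p(62)=1300156, p(63)=1505499, p(64)=1741630, p(65)=2012558, p(66)=2323520, p(67)=2679689, p(68)=3087735, p(69)=3554345, p(70)=4087968, p(71)=4697205, p(72)=5392783, p(73)=6185689, p(74)=7089500, p(75)=8118264, p(76)=9289091, p(77)=10619863, p(78)=12132164, p(79)=13848650, p(80)=15796476, p(81)=18004327, p(82)=20506255, p(83)=23338469, p(84)=26543660, p(85)=30167357, p(86)=34262962, p(87)=38887673, p(88)=44108109, p(89)=49995925, p(90)=56634173, p(91)=64112359, p(92)=72533807, p(93)=82010177, p(94)=92669720, p(95)=104651419, p(96)=118114304, p(97)=133230930, p(98)=150198136, p(99)=169229875, p(100)=190569292, p(101)=214481126, p(102)=241265379, p(103)=271248950, p(104)=304801365, p(105)=342325709, p(106)=384276336, p(107)=431149389, p(108)=483502844, p(109)=541946240, p(110)=607163746, p(111)=679903203, p(112)=761002156.
Final step: p(113) = p(112) + p(111) - p(108) - p(106) + p(101) + p(98) - p(91) - p(87) + p(78) + p(73) - p(62) - p(56) + p(43) + p(36) - p(21) - p(13)
= 761002156 + 679903203 - 483502844 - 384276336 + 214481126 + 150198136 - 64112359 - 38887673 + 12132164 + 6185689 - 1300156 - 526823 + 63261 + 17977 - 792 - 101
= 851376628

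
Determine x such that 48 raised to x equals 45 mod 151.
34

Baby-step giant-step with step n = ⌈√151⌉ = 13.
Baby steps 48^j mod 151 (j:value) for j=0..12: 0:1, 1:48, 2:39, 3:60, 4:11, 5:75, 6:127, 7:56, 8:121, 9:70, 10:38, 11:12, 12:123.
Giant-step multiplier: 48^(-13) ≡ 48^(150-13) = 48^137 ≡ 141 (mod 151).
Giant steps γ_i = 45·141^i mod 151: γ_0=45, γ_1=3, γ_2=121 (in table at j=8).
x = i·n + j = 2·13 + 8 = 34.
Check: 48^34 ≡ 45 (mod 151).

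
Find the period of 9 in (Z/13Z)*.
3

13 is prime, so ord(9) divides φ(13) = 12.
Divisors of 12: 1, 2, 3, 4, 6, 12.
Repeated squaring: 9^1 ≡ 9, 9^2 ≡ 3, 9^4 ≡ 9, 9^8 ≡ 3 (mod 13).
Test 9^d mod 13 for each divisor d in increasing order:
9^1 ≡ 9
9^2 ≡ 3
9^3 = 9^2·9^1 ≡ 1  ← first divisor giving 1
The order is 3.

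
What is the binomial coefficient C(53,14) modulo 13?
4

Using Lucas' theorem:
Write n=53 and k=14 in base 13:
n in base 13: [4, 1]
k in base 13: [1, 1]
C(53,14) mod 13 = ∏ C(n_i, k_i) mod 13
Digit binomials (mod 13): C(4,1) = 4; C(1,1) = 1
Product: 4 × 1 = 4 ≡ 4 (mod 13)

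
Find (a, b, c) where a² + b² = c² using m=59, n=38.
(2037, 4484, 4925)

Euclid's formula: a = m² - n², b = 2mn, c = m² + n²
m = 59, n = 38
a = 59² - 38² = 3481 - 1444 = 2037
b = 2 × 59 × 38 = 4484
c = 59² + 38² = 3481 + 1444 = 4925
Verification: 2037² + 4484² = 4149369 + 20106256 = 24255625 = 4925² ✓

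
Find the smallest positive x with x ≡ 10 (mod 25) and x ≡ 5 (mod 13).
135

Using Chinese Remainder Theorem:
M = 25 × 13 = 325
M1 = 13, M2 = 25
y1 = 13^(-1) mod 25 = 2
y2 = 25^(-1) mod 13 = 12
x = (10×13×2 + 5×25×12) mod 325 = 135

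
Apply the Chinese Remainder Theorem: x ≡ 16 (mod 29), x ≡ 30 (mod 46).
306

Using Chinese Remainder Theorem:
M = 29 × 46 = 1334
M1 = 46, M2 = 29
y1 = 46^(-1) mod 29 = 12
y2 = 29^(-1) mod 46 = 27
x = (16×46×12 + 30×29×27) mod 1334 = 306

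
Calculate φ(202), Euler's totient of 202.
100

202 = 2 × 101
φ(n) = n × ∏(1 - 1/p) for each prime p dividing n
φ(202) = 202 × (1 - 1/2) × (1 - 1/101) = 100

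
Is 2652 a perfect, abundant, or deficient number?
abundant

Proper divisors of 2652: sum = 1 + 2 + 3 + 4 + 6 + 12 + 13 + 17 + ... + 442 + 663 + 884 + 1326 (23 divisors) = 4404
Since 4404 > 2652, 2652 is abundant.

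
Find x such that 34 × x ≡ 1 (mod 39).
31

gcd(34, 39) = 1, so the inverse exists.
Extended Euclidean algorithm on (39, 34):
39 = 1 × 34 + 5  ⟹  5 = (1)·39 + (-1)·34
34 = 6 × 5 + 4  ⟹  4 = (-6)·39 + (7)·34
5 = 1 × 4 + 1  ⟹  1 = (7)·39 + (-8)·34
So (-8)·34 ≡ 1 (mod 39), i.e. 34^(-1) ≡ -8 ≡ 31 (mod 39).
Check: 34 × 31 = 1054 ≡ 1 (mod 39)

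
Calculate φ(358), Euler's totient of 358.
178

358 = 2 × 179
φ(n) = n × ∏(1 - 1/p) for each prime p dividing n
φ(358) = 358 × (1 - 1/2) × (1 - 1/179) = 178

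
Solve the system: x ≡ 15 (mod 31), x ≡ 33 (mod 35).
418

Using Chinese Remainder Theorem:
M = 31 × 35 = 1085
M1 = 35, M2 = 31
y1 = 35^(-1) mod 31 = 8
y2 = 31^(-1) mod 35 = 26
x = (15×35×8 + 33×31×26) mod 1085 = 418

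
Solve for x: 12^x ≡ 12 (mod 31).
1

Baby-step giant-step with step n = ⌈√31⌉ = 6.
Baby steps 12^j mod 31 (j:value) for j=0..5: 0:1, 1:12, 2:20, 3:23, 4:28, 5:26.
h = 12 is already in the table at j=1, so x = 1.
Check: 12^1 ≡ 12 (mod 31).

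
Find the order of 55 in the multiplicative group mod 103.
51

103 is prime, so ord(55) divides φ(103) = 102.
Divisors of 102: 1, 2, 3, 6, 17, 34, 51, 102.
Repeated squaring: 55^1 ≡ 55, 55^2 ≡ 38, 55^4 ≡ 2, 55^8 ≡ 4, 55^16 ≡ 16, 55^32 ≡ 50, 55^64 ≡ 28 (mod 103).
Test 55^d mod 103 for each divisor d in increasing order:
55^1 ≡ 55
55^2 ≡ 38
55^3 = 55^2·55^1 ≡ 30
55^6 = 55^4·55^2 ≡ 76
55^17 = 55^16·55^1 ≡ 56
55^34 = 55^32·55^2 ≡ 46
55^51 = 55^32·55^16·55^2·55^1 ≡ 1  ← first divisor giving 1
The order is 51.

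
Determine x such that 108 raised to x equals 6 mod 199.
181

Baby-step giant-step with step n = ⌈√199⌉ = 15.
Baby steps 108^j mod 199 (j:value) for j=0..14: 0:1, 1:108, 2:122, 3:42, 4:158, 5:149, 6:172, 7:69, 8:89, 9:60, 10:112, 11:156, 12:132, 13:127, 14:184.
Giant-step multiplier: 108^(-15) ≡ 108^(198-15) = 108^183 ≡ 135 (mod 199).
Giant steps γ_i = 6·135^i mod 199: γ_0=6, γ_1=14, γ_2=99, γ_3=32, γ_4=141, γ_5=130, γ_6=38, γ_7=155, γ_8=30, γ_9=70, γ_10=97, γ_11=160, γ_12=108 (in table at j=1).
x = i·n + j = 12·15 + 1 = 181.
Check: 108^181 ≡ 6 (mod 199).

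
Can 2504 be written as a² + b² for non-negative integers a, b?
2² + 50² (a=2, b=50)

Factorization: 2504 = 2^3 × 313
By Fermat: n is sum of two squares iff every prime p ≡ 3 (mod 4) appears to even power.
All primes ≡ 3 (mod 4) appear to even power.
Search a = 0, 1, 2, … for 2504 - a² a perfect square: first hit at a = 2: 2504 - 4 = 2500 = 50².
2504 = 2² + 50² = 4 + 2500 ✓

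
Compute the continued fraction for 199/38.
[5; 4, 4, 2]

Euclidean algorithm steps:
199 = 5 × 38 + 9
38 = 4 × 9 + 2
9 = 4 × 2 + 1
2 = 2 × 1 + 0
Continued fraction: [5; 4, 4, 2]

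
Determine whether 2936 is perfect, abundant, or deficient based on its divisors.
deficient

Proper divisors of 2936: sum = 1 + 2 + 4 + 8 + 367 + 734 + 1468 = 2584
Since 2584 < 2936, 2936 is deficient.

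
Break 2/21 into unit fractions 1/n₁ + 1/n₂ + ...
1/11 + 1/231

Greedy algorithm:
2/21: ceiling(21/2) = 11, use 1/11
1/231: ceiling(231/1) = 231, use 1/231
Result: 2/21 = 1/11 + 1/231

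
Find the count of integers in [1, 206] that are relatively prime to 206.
102

206 = 2 × 103
φ(n) = n × ∏(1 - 1/p) for each prime p dividing n
φ(206) = 206 × (1 - 1/2) × (1 - 1/103) = 102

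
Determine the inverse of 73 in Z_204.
109

gcd(73, 204) = 1, so the inverse exists.
Extended Euclidean algorithm on (204, 73):
204 = 2 × 73 + 58  ⟹  58 = (1)·204 + (-2)·73
73 = 1 × 58 + 15  ⟹  15 = (-1)·204 + (3)·73
58 = 3 × 15 + 13  ⟹  13 = (4)·204 + (-11)·73
15 = 1 × 13 + 2  ⟹  2 = (-5)·204 + (14)·73
13 = 6 × 2 + 1  ⟹  1 = (34)·204 + (-95)·73
So (-95)·73 ≡ 1 (mod 204), i.e. 73^(-1) ≡ -95 ≡ 109 (mod 204).
Check: 73 × 109 = 7957 ≡ 1 (mod 204)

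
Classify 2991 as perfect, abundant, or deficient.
deficient

Proper divisors of 2991: sum = 1 + 3 + 997 = 1001
Since 1001 < 2991, 2991 is deficient.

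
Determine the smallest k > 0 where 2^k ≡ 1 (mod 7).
3

7 is prime, so ord(2) divides φ(7) = 6.
Divisors of 6: 1, 2, 3, 6.
Repeated squaring: 2^1 ≡ 2, 2^2 ≡ 4, 2^4 ≡ 2 (mod 7).
Test 2^d mod 7 for each divisor d in increasing order:
2^1 ≡ 2
2^2 ≡ 4
2^3 = 2^2·2^1 ≡ 1  ← first divisor giving 1
The order is 3.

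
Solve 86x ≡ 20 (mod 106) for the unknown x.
x ≡ 52 (mod 53)

gcd(86, 106) = 2, which divides 20, so solutions exist.
Divide through by 2: 43x ≡ 10 (mod 53).
Find 43^(-1) mod 53 by the extended Euclidean algorithm:
53 = 1 × 43 + 10  ⟹  10 = (1)·53 + (-1)·43
43 = 4 × 10 + 3  ⟹  3 = (-4)·53 + (5)·43
10 = 3 × 3 + 1  ⟹  1 = (13)·53 + (-16)·43
So (-16)·43 ≡ 1 (mod 53), i.e. 43^(-1) ≡ -16 ≡ 37 (mod 53).
x ≡ 37 × 10 = 370 ≡ 52 (mod 53).
Check: 86 × 52 = 4472 ≡ 20 (mod 106).
x ≡ 52 (mod 53), giving 2 solutions mod 106.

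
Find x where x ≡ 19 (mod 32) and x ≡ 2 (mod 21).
275

Using Chinese Remainder Theorem:
M = 32 × 21 = 672
M1 = 21, M2 = 32
y1 = 21^(-1) mod 32 = 29
y2 = 32^(-1) mod 21 = 2
x = (19×21×29 + 2×32×2) mod 672 = 275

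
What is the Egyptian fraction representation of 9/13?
1/2 + 1/6 + 1/39

Greedy algorithm:
9/13: ceiling(13/9) = 2, use 1/2
5/26: ceiling(26/5) = 6, use 1/6
1/39: ceiling(39/1) = 39, use 1/39
Result: 9/13 = 1/2 + 1/6 + 1/39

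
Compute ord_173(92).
86

173 is prime, so ord(92) divides φ(173) = 172.
Divisors of 172: 1, 2, 4, 43, 86, 172.
Repeated squaring: 92^1 ≡ 92, 92^2 ≡ 160, 92^4 ≡ 169, 92^8 ≡ 16, 92^16 ≡ 83, 92^32 ≡ 142, 92^64 ≡ 96, 92^128 ≡ 47 (mod 173).
Test 92^d mod 173 for each divisor d in increasing order:
92^1 ≡ 92
92^2 ≡ 160
92^4 ≡ 169
92^43 = 92^32·92^8·92^2·92^1 ≡ 172
92^86 = 92^64·92^16·92^4·92^2 ≡ 1  ← first divisor giving 1
The order is 86.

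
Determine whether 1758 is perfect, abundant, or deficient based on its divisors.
abundant

Proper divisors of 1758: sum = 1 + 2 + 3 + 6 + 293 + 586 + 879 = 1770
Since 1770 > 1758, 1758 is abundant.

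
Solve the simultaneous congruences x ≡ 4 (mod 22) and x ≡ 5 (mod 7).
26

Using Chinese Remainder Theorem:
M = 22 × 7 = 154
M1 = 7, M2 = 22
y1 = 7^(-1) mod 22 = 19
y2 = 22^(-1) mod 7 = 1
x = (4×7×19 + 5×22×1) mod 154 = 26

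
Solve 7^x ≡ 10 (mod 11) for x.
5

Baby-step giant-step with step n = ⌈√11⌉ = 4.
Baby steps 7^j mod 11 (j:value) for j=0..3: 0:1, 1:7, 2:5, 3:2.
Giant-step multiplier: 7^(-4) ≡ 7^(10-4) = 7^6 ≡ 4 (mod 11).
Giant steps γ_i = 10·4^i mod 11: γ_0=10, γ_1=7 (in table at j=1).
x = i·n + j = 1·4 + 1 = 5.
Check: 7^5 ≡ 10 (mod 11).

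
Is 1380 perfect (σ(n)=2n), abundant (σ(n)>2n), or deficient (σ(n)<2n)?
abundant

Proper divisors of 1380: sum = 1 + 2 + 3 + 4 + 5 + 6 + 10 + 12 + ... + 276 + 345 + 460 + 690 (23 divisors) = 2652
Since 2652 > 1380, 1380 is abundant.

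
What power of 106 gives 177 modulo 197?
161

Baby-step giant-step with step n = ⌈√197⌉ = 15.
Baby steps 106^j mod 197 (j:value) for j=0..14: 0:1, 1:106, 2:7, 3:151, 4:49, 5:72, 6:146, 7:110, 8:37, 9:179, 10:62, 11:71, 12:40, 13:103, 14:83.
Giant-step multiplier: 106^(-15) ≡ 106^(196-15) = 106^181 ≡ 147 (mod 197).
Giant steps γ_i = 177·147^i mod 197: γ_0=177, γ_1=15, γ_2=38, γ_3=70, γ_4=46, γ_5=64, γ_6=149, γ_7=36, γ_8=170, γ_9=168, γ_10=71 (in table at j=11).
x = i·n + j = 10·15 + 11 = 161.
Check: 106^161 ≡ 177 (mod 197).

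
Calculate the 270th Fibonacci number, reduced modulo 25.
10

Matrix identity: Q^n = [[F_(n+1), F_n], [F_n, F_(n-1)]] with Q = [[1,1],[1,0]].
n = 270 = 100001110₂. Square-and-multiply, entries mod 25:
Q^1 = [[1,1],[1,0]]
Q^2 = (Q^1)² = [[2,1],[1,1]]
Q^4 = (Q^2)² = [[5,3],[3,2]]
Q^8 = (Q^4)² = [[9,21],[21,13]]
Q^16 = (Q^8)² = [[22,12],[12,10]]
Q^33 = (Q^16)²·Q = [[12,3],[3,9]]
Q^67 = (Q^33)²·Q = [[16,3],[3,13]]
Q^135 = (Q^67)²·Q = [[2,15],[15,12]]
Q^270 = (Q^135)² = [[4,10],[10,19]]
F_270 mod 25 = Q^270[0][1] = 10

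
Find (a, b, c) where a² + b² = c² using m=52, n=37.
(1335, 3848, 4073)

Euclid's formula: a = m² - n², b = 2mn, c = m² + n²
m = 52, n = 37
a = 52² - 37² = 2704 - 1369 = 1335
b = 2 × 52 × 37 = 3848
c = 52² + 37² = 2704 + 1369 = 4073
Verification: 1335² + 3848² = 1782225 + 14807104 = 16589329 = 4073² ✓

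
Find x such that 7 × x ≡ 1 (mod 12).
7

gcd(7, 12) = 1, so the inverse exists.
Extended Euclidean algorithm on (12, 7):
12 = 1 × 7 + 5  ⟹  5 = (1)·12 + (-1)·7
7 = 1 × 5 + 2  ⟹  2 = (-1)·12 + (2)·7
5 = 2 × 2 + 1  ⟹  1 = (3)·12 + (-5)·7
So (-5)·7 ≡ 1 (mod 12), i.e. 7^(-1) ≡ -5 ≡ 7 (mod 12).
Check: 7 × 7 = 49 ≡ 1 (mod 12)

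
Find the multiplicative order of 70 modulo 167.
166

167 is prime, so ord(70) divides φ(167) = 166.
Divisors of 166: 1, 2, 83, 166.
Repeated squaring: 70^1 ≡ 70, 70^2 ≡ 57, 70^4 ≡ 76, 70^8 ≡ 98, 70^16 ≡ 85, 70^32 ≡ 44, 70^64 ≡ 99, 70^128 ≡ 115 (mod 167).
Test 70^d mod 167 for each divisor d in increasing order:
70^1 ≡ 70
70^2 ≡ 57
70^83 = 70^64·70^16·70^2·70^1 ≡ 166
70^166 = 70^128·70^32·70^4·70^2 ≡ 1  ← first divisor giving 1
The order is 166.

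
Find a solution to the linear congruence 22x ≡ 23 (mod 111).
x ≡ 107 (mod 111)

gcd(22, 111) = 1, which divides 23, so solutions exist.
Find 22^(-1) mod 111 by the extended Euclidean algorithm:
111 = 5 × 22 + 1  ⟹  1 = (1)·111 + (-5)·22
So (-5)·22 ≡ 1 (mod 111), i.e. 22^(-1) ≡ -5 ≡ 106 (mod 111).
x ≡ 106 × 23 = 2438 ≡ 107 (mod 111).
Check: 22 × 107 = 2354 ≡ 23 (mod 111).
Unique solution: x ≡ 107 (mod 111)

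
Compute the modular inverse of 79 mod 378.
67

gcd(79, 378) = 1, so the inverse exists.
Extended Euclidean algorithm on (378, 79):
378 = 4 × 79 + 62  ⟹  62 = (1)·378 + (-4)·79
79 = 1 × 62 + 17  ⟹  17 = (-1)·378 + (5)·79
62 = 3 × 17 + 11  ⟹  11 = (4)·378 + (-19)·79
17 = 1 × 11 + 6  ⟹  6 = (-5)·378 + (24)·79
11 = 1 × 6 + 5  ⟹  5 = (9)·378 + (-43)·79
6 = 1 × 5 + 1  ⟹  1 = (-14)·378 + (67)·79
So (67)·79 ≡ 1 (mod 378), i.e. 79^(-1) ≡ 67 (mod 378).
Check: 79 × 67 = 5293 ≡ 1 (mod 378)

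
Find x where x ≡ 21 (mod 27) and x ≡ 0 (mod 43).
129

Using Chinese Remainder Theorem:
M = 27 × 43 = 1161
M1 = 43, M2 = 27
y1 = 43^(-1) mod 27 = 22
y2 = 27^(-1) mod 43 = 8
x = (21×43×22 + 0×27×8) mod 1161 = 129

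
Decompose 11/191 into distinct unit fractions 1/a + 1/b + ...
1/18 + 1/492 + 1/281916

Greedy algorithm:
11/191: ceiling(191/11) = 18, use 1/18
7/3438: ceiling(3438/7) = 492, use 1/492
1/281916: ceiling(281916/1) = 281916, use 1/281916
Result: 11/191 = 1/18 + 1/492 + 1/281916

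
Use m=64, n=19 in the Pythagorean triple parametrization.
(3735, 2432, 4457)

Euclid's formula: a = m² - n², b = 2mn, c = m² + n²
m = 64, n = 19
a = 64² - 19² = 4096 - 361 = 3735
b = 2 × 64 × 19 = 2432
c = 64² + 19² = 4096 + 361 = 4457
Verification: 3735² + 2432² = 13950225 + 5914624 = 19864849 = 4457² ✓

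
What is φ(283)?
282

283 = 283
φ(n) = n × ∏(1 - 1/p) for each prime p dividing n
φ(283) = 283 × (1 - 1/283) = 282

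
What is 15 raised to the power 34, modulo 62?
33

Repeated squaring. Binary of 34 = 100010.
15^1 ≡ 15 (mod 62); 15^2 ≡ 39 (mod 62); 15^4 ≡ 33 (mod 62); 15^8 ≡ 35 (mod 62); 15^16 ≡ 47 (mod 62); 15^32 ≡ 39 (mod 62)
15^34 = 15^2 × 15^32 ≡ 33 (mod 62)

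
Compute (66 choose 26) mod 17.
4

Using Lucas' theorem:
Write n=66 and k=26 in base 17:
n in base 17: [3, 15]
k in base 17: [1, 9]
C(66,26) mod 17 = ∏ C(n_i, k_i) mod 17
Digit binomials (mod 17): C(3,1) = 3; C(15,9) = 5005 ≡ 7
Product: 3 × 7 = 21 ≡ 4 (mod 17)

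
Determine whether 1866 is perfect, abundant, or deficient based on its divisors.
abundant

Proper divisors of 1866: sum = 1 + 2 + 3 + 6 + 311 + 622 + 933 = 1878
Since 1878 > 1866, 1866 is abundant.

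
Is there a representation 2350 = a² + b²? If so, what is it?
Not possible

Factorization: 2350 = 2 × 5^2 × 47
By Fermat: n is sum of two squares iff every prime p ≡ 3 (mod 4) appears to even power.
Prime(s) ≡ 3 (mod 4) with odd exponent: [(47, 1)]
Therefore 2350 cannot be expressed as a² + b².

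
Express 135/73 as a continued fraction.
[1; 1, 5, 1, 1, 1, 3]

Euclidean algorithm steps:
135 = 1 × 73 + 62
73 = 1 × 62 + 11
62 = 5 × 11 + 7
11 = 1 × 7 + 4
7 = 1 × 4 + 3
4 = 1 × 3 + 1
3 = 3 × 1 + 0
Continued fraction: [1; 1, 5, 1, 1, 1, 3]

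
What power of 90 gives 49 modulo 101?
86

Baby-step giant-step with step n = ⌈√101⌉ = 11.
Baby steps 90^j mod 101 (j:value) for j=0..10: 0:1, 1:90, 2:20, 3:83, 4:97, 5:44, 6:21, 7:72, 8:16, 9:26, 10:17.
Giant-step multiplier: 90^(-11) ≡ 90^(100-11) = 90^89 ≡ 27 (mod 101).
Giant steps γ_i = 49·27^i mod 101: γ_0=49, γ_1=10, γ_2=68, γ_3=18, γ_4=82, γ_5=93, γ_6=87, γ_7=26 (in table at j=9).
x = i·n + j = 7·11 + 9 = 86.
Check: 90^86 ≡ 49 (mod 101).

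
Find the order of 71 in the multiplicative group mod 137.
136

137 is prime, so ord(71) divides φ(137) = 136.
Divisors of 136: 1, 2, 4, 8, 17, 34, 68, 136.
Repeated squaring: 71^1 ≡ 71, 71^2 ≡ 109, 71^4 ≡ 99, 71^8 ≡ 74, 71^16 ≡ 133, 71^32 ≡ 16, 71^64 ≡ 119, 71^128 ≡ 50 (mod 137).
Test 71^d mod 137 for each divisor d in increasing order:
71^1 ≡ 71
71^2 ≡ 109
71^4 ≡ 99
71^8 ≡ 74
71^17 = 71^16·71^1 ≡ 127
71^34 = 71^32·71^2 ≡ 100
71^68 = 71^64·71^4 ≡ 136
71^136 = 71^128·71^8 ≡ 1  ← first divisor giving 1
The order is 136.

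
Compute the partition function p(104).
304801365

p(n) counts ways to write n as a sum of positive integers (order ignored).
Euler's pentagonal recurrence: p(k) = p(k-1) + p(k-2) - p(k-5) - p(k-7) + p(k-12) + p(k-15) - ... (offsets j(3j∓1)/2, signs ++--, p(0)=1, p(<0)=0).
DP table for k = 0..103: p(0)=1, p(1)=1, p(2)=2, p(3)=3, p(4)=5, p(5)=7, p(6)=11, p(7)=15, p(8)=22, p(9)=30, p(10)=42, p(11)=56, p(12)=77, p(13)=101, p(14)=135, p(15)=176, p(16)=231, p(17)=297, p(18)=385, p(19)=490, p(20)=627, p(21)=792, p(22)=1002, p(23)=1255, p(24)=1575, p(25)=1958, p(26)=2436, p(27)=3010, p(28)=3718, p(29)=4565, p(30)=5604, p(31)=6842, p(32)=8349, p(33)=10143, p(34)=12310, p(35)=14883, p(36)=17977, p(37)=21637, p(38)=26015, p(39)=31185, p(40)=37338, p(41)=44583, p(42)=53174, p(43)=63261, p(44)=75175, p(45)=89134, p(46)=105558, p(47)=124754, p(48)=147273, p(49)=173525, p(50)=204226, p(51)=239943, p(52)=281589, p(53)=329931, p(54)=386155, p(55)=451276, p(56)=526823, p(57)=614154, p(58)=715220, p(59)=831820, p(60)=966467, p(61)=1121505, p(62)=1300156, p(63)=1505499, p(64)=1741630, p(65)=2012558, p(66)=2323520, p(67)=2679689, p(68)=3087735, p(69)=3554345, p(70)=4087968, p(71)=4697205, p(72)=5392783, p(73)=6185689, p(74)=7089500, p(75)=8118264, p(76)=9289091, p(77)=10619863, p(78)=12132164, p(79)=13848650, p(80)=15796476, p(81)=18004327, p(82)=20506255, p(83)=23338469, p(84)=26543660, p(85)=30167357, p(86)=34262962, p(87)=38887673, p(88)=44108109, p(89)=49995925, p(90)=56634173, p(91)=64112359, p(92)=72533807, p(93)=82010177, p(94)=92669720, p(95)=104651419, p(96)=118114304, p(97)=133230930, p(98)=150198136, p(99)=169229875, p(100)=190569292, p(101)=214481126, p(102)=241265379, p(103)=271248950.
Final step: p(104) = p(103) + p(102) - p(99) - p(97) + p(92) + p(89) - p(82) - p(78) + p(69) + p(64) - p(53) - p(47) + p(34) + p(27) - p(12) - p(4)
= 271248950 + 241265379 - 169229875 - 133230930 + 72533807 + 49995925 - 20506255 - 12132164 + 3554345 + 1741630 - 329931 - 124754 + 12310 + 3010 - 77 - 5
= 304801365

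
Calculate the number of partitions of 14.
135

p(n) counts ways to write n as a sum of positive integers (order ignored).
Euler's pentagonal recurrence: p(k) = p(k-1) + p(k-2) - p(k-5) - p(k-7) + p(k-12) + p(k-15) - ... (offsets j(3j∓1)/2, signs ++--, p(0)=1, p(<0)=0).
DP table for k = 0..13: p(0)=1, p(1)=1, p(2)=2, p(3)=3, p(4)=5, p(5)=7, p(6)=11, p(7)=15, p(8)=22, p(9)=30, p(10)=42, p(11)=56, p(12)=77, p(13)=101.
Final step: p(14) = p(13) + p(12) - p(9) - p(7) + p(2)
= 101 + 77 - 30 - 15 + 2
= 135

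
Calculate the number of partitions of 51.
239943

p(n) counts ways to write n as a sum of positive integers (order ignored).
Euler's pentagonal recurrence: p(k) = p(k-1) + p(k-2) - p(k-5) - p(k-7) + p(k-12) + p(k-15) - ... (offsets j(3j∓1)/2, signs ++--, p(0)=1, p(<0)=0).
DP table for k = 0..50: p(0)=1, p(1)=1, p(2)=2, p(3)=3, p(4)=5, p(5)=7, p(6)=11, p(7)=15, p(8)=22, p(9)=30, p(10)=42, p(11)=56, p(12)=77, p(13)=101, p(14)=135, p(15)=176, p(16)=231, p(17)=297, p(18)=385, p(19)=490, p(20)=627, p(21)=792, p(22)=1002, p(23)=1255, p(24)=1575, p(25)=1958, p(26)=2436, p(27)=3010, p(28)=3718, p(29)=4565, p(30)=5604, p(31)=6842, p(32)=8349, p(33)=10143, p(34)=12310, p(35)=14883, p(36)=17977, p(37)=21637, p(38)=26015, p(39)=31185, p(40)=37338, p(41)=44583, p(42)=53174, p(43)=63261, p(44)=75175, p(45)=89134, p(46)=105558, p(47)=124754, p(48)=147273, p(49)=173525, p(50)=204226.
Final step: p(51) = p(50) + p(49) - p(46) - p(44) + p(39) + p(36) - p(29) - p(25) + p(16) + p(11) - p(0)
= 204226 + 173525 - 105558 - 75175 + 31185 + 17977 - 4565 - 1958 + 231 + 56 - 1
= 239943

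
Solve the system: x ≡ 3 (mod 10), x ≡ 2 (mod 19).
173

Using Chinese Remainder Theorem:
M = 10 × 19 = 190
M1 = 19, M2 = 10
y1 = 19^(-1) mod 10 = 9
y2 = 10^(-1) mod 19 = 2
x = (3×19×9 + 2×10×2) mod 190 = 173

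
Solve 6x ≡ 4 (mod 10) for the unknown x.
x ≡ 4 (mod 5)

gcd(6, 10) = 2, which divides 4, so solutions exist.
Divide through by 2: 3x ≡ 2 (mod 5).
Find 3^(-1) mod 5 by the extended Euclidean algorithm:
5 = 1 × 3 + 2  ⟹  2 = (1)·5 + (-1)·3
3 = 1 × 2 + 1  ⟹  1 = (-1)·5 + (2)·3
So (2)·3 ≡ 1 (mod 5), i.e. 3^(-1) ≡ 2 (mod 5).
x ≡ 2 × 2 = 4 ≡ 4 (mod 5).
Check: 6 × 4 = 24 ≡ 4 (mod 10).
x ≡ 4 (mod 5), giving 2 solutions mod 10.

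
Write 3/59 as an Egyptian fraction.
1/20 + 1/1180

Greedy algorithm:
3/59: ceiling(59/3) = 20, use 1/20
1/1180: ceiling(1180/1) = 1180, use 1/1180
Result: 3/59 = 1/20 + 1/1180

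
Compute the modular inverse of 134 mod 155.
59

gcd(134, 155) = 1, so the inverse exists.
Extended Euclidean algorithm on (155, 134):
155 = 1 × 134 + 21  ⟹  21 = (1)·155 + (-1)·134
134 = 6 × 21 + 8  ⟹  8 = (-6)·155 + (7)·134
21 = 2 × 8 + 5  ⟹  5 = (13)·155 + (-15)·134
8 = 1 × 5 + 3  ⟹  3 = (-19)·155 + (22)·134
5 = 1 × 3 + 2  ⟹  2 = (32)·155 + (-37)·134
3 = 1 × 2 + 1  ⟹  1 = (-51)·155 + (59)·134
So (59)·134 ≡ 1 (mod 155), i.e. 134^(-1) ≡ 59 (mod 155).
Check: 134 × 59 = 7906 ≡ 1 (mod 155)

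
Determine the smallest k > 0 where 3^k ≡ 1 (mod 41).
8

41 is prime, so ord(3) divides φ(41) = 40.
Divisors of 40: 1, 2, 4, 5, 8, 10, 20, 40.
Repeated squaring: 3^1 ≡ 3, 3^2 ≡ 9, 3^4 ≡ 40, 3^8 ≡ 1, 3^16 ≡ 1, 3^32 ≡ 1 (mod 41).
Test 3^d mod 41 for each divisor d in increasing order:
3^1 ≡ 3
3^2 ≡ 9
3^4 ≡ 40
3^5 = 3^4·3^1 ≡ 38
3^8 ≡ 1  ← first divisor giving 1
The order is 8.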